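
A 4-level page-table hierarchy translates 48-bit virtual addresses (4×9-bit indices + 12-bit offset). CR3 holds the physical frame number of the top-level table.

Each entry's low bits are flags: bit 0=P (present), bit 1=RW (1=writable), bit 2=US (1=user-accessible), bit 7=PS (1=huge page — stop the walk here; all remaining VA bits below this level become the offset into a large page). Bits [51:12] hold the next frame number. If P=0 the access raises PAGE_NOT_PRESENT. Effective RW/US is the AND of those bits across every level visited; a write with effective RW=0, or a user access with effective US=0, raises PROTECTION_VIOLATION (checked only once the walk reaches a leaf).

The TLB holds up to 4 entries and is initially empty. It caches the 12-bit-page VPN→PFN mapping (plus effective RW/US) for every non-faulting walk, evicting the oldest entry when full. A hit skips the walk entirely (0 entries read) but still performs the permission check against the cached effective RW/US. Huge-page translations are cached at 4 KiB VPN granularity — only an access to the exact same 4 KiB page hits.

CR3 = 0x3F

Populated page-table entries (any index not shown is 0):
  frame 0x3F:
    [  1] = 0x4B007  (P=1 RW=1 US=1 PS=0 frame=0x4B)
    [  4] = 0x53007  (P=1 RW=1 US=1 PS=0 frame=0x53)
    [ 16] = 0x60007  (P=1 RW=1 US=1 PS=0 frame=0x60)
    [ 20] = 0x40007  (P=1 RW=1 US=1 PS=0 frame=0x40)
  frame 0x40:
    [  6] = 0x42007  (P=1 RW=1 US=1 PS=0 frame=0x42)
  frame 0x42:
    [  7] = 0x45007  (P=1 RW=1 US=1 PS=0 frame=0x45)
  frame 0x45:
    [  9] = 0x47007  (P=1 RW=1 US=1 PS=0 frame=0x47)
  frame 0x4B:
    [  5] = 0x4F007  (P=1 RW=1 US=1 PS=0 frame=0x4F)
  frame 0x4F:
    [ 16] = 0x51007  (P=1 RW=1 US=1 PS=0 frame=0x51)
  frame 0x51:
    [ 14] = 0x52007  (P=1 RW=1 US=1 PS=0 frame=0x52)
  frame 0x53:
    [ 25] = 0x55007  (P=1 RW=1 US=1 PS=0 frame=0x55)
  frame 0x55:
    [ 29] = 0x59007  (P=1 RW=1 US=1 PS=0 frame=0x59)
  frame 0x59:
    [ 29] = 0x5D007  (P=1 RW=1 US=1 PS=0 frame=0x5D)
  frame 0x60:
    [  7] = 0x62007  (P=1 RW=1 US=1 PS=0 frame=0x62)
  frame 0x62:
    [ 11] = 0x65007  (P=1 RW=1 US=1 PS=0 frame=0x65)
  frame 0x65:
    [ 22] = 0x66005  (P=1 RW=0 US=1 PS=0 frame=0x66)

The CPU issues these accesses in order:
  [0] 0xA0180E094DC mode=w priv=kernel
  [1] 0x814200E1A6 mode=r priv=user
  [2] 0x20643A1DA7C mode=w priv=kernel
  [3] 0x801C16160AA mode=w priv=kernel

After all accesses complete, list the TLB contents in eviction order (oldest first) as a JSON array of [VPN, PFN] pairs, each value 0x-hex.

Trace:
#0 VA=0xA0180E094DC (w,kernel):
  lvl0: tbl 0x3F, slot 20 ⇒ 0x40007 (P1/RW1/US1/PS0)
  lvl1: tbl 0x40, slot 6 ⇒ 0x42007 (P1/RW1/US1/PS0)
  lvl2: tbl 0x42, slot 7 ⇒ 0x45007 (P1/RW1/US1/PS0)
  lvl3: tbl 0x45, slot 9 ⇒ 0x47007 (P1/RW1/US1/PS0)
  ✓ 0x474DC  — 4 lookups
#1 VA=0x814200E1A6 (r,user):
  lvl0: tbl 0x3F, slot 1 ⇒ 0x4B007 (P1/RW1/US1/PS0)
  lvl1: tbl 0x4B, slot 5 ⇒ 0x4F007 (P1/RW1/US1/PS0)
  lvl2: tbl 0x4F, slot 16 ⇒ 0x51007 (P1/RW1/US1/PS0)
  lvl3: tbl 0x51, slot 14 ⇒ 0x52007 (P1/RW1/US1/PS0)
  ✓ 0x521A6  — 4 lookups
#2 VA=0x20643A1DA7C (w,kernel):
  lvl0: tbl 0x3F, slot 4 ⇒ 0x53007 (P1/RW1/US1/PS0)
  lvl1: tbl 0x53, slot 25 ⇒ 0x55007 (P1/RW1/US1/PS0)
  lvl2: tbl 0x55, slot 29 ⇒ 0x59007 (P1/RW1/US1/PS0)
  lvl3: tbl 0x59, slot 29 ⇒ 0x5D007 (P1/RW1/US1/PS0)
  ✓ 0x5DA7C  — 4 lookups
#3 VA=0x801C16160AA (w,kernel):
  lvl0: tbl 0x3F, slot 16 ⇒ 0x60007 (P1/RW1/US1/PS0)
  lvl1: tbl 0x60, slot 7 ⇒ 0x62007 (P1/RW1/US1/PS0)
  lvl2: tbl 0x62, slot 11 ⇒ 0x65007 (P1/RW1/US1/PS0)
  lvl3: tbl 0x65, slot 22 ⇒ 0x66005 (P1/RW0/US1/PS0)
  ✗ PROTECTION_VIOLATION  [4 reads]

TLB: [["0xA0180E09", "0x47"], ["0x814200E", "0x52"], ["0x20643A1D", "0x5D"]]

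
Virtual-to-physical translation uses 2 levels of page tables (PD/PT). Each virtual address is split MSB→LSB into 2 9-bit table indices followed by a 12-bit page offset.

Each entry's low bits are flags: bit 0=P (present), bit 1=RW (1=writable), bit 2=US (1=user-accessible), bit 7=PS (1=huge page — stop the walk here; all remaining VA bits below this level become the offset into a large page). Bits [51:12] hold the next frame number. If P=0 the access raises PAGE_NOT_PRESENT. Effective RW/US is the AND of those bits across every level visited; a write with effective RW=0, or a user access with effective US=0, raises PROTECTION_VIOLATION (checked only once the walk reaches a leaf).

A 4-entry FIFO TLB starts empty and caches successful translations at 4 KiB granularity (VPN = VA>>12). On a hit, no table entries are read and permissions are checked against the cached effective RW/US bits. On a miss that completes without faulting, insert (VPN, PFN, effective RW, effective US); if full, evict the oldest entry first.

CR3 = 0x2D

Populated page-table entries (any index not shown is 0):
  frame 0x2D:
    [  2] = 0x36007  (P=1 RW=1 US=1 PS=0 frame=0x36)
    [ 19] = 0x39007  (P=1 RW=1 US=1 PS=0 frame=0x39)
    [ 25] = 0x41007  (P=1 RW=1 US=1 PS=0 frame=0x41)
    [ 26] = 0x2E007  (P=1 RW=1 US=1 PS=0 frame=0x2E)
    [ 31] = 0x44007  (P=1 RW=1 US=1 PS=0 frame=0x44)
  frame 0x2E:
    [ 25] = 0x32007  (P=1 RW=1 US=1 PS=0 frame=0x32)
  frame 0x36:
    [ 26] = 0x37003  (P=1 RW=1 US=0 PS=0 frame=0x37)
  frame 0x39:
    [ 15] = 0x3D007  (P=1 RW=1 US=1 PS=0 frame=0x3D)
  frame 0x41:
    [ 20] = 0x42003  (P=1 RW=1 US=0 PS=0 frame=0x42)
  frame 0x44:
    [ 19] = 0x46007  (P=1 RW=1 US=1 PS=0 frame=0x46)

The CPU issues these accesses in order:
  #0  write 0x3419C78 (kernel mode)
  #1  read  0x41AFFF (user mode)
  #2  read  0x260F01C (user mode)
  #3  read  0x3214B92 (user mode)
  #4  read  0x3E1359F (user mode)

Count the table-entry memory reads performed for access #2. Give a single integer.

Trace:
#0 VA=0x3419C78 (w,kernel):
  [0] read 0x2D idx=26: raw=0x2E007 flags P=1 W=1 U=1 S=0
  [1] read 0x2E idx=25: raw=0x32007 flags P=1 W=1 U=1 S=0
  ⇒ phys 0x32C78  [2 reads]
#1 VA=0x41AFFF (r,user):
  [0] read 0x2D idx=2: raw=0x36007 flags P=1 W=1 U=1 S=0
  [1] read 0x36 idx=26: raw=0x37003 flags P=1 W=1 U=0 S=0
  → PROTECTION_VIOLATION  (2 entries read)
#2 VA=0x260F01C (r,user):
  [0] read 0x2D idx=19: raw=0x39007 flags P=1 W=1 U=1 S=0
  [1] read 0x39 idx=15: raw=0x3D007 flags P=1 W=1 U=1 S=0
  ⇒ phys 0x3D01C  [2 reads]
#3 VA=0x3214B92 (r,user):
  [0] read 0x2D idx=25: raw=0x41007 flags P=1 W=1 U=1 S=0
  [1] read 0x41 idx=20: raw=0x42003 flags P=1 W=1 U=0 S=0
  → PROTECTION_VIOLATION  (2 entries read)
#4 VA=0x3E1359F (r,user):
  [0] read 0x2D idx=31: raw=0x44007 flags P=1 W=1 U=1 S=0
  [1] read 0x44 idx=19: raw=0x46007 flags P=1 W=1 U=1 S=0
  ⇒ phys 0x4659F  [2 reads]

Entries read for #2: 2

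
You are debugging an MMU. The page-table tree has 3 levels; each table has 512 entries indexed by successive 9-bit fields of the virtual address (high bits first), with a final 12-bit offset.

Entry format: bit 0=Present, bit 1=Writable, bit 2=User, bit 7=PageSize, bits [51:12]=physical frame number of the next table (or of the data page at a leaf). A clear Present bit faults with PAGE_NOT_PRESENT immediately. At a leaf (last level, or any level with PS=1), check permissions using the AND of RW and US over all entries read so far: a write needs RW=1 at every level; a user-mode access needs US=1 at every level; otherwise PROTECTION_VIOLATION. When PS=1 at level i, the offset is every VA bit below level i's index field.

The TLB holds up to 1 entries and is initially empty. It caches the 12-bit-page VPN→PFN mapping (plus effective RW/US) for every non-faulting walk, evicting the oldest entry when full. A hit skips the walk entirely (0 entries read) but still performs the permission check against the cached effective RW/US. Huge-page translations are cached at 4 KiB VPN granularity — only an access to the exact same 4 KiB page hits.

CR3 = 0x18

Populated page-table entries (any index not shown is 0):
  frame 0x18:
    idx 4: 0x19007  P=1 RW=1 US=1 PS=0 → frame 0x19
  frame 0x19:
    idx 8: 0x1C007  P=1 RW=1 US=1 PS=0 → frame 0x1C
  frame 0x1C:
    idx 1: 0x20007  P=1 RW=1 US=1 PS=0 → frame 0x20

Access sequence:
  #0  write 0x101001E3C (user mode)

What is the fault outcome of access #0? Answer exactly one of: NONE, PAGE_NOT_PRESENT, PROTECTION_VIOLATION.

Per-access translation:
#0 VA=0x101001E3C (w,user):
  [0] read 0x18 idx=4: raw=0x19007 flags P=1 W=1 U=1 S=0
  [1] read 0x19 idx=8: raw=0x1C007 flags P=1 W=1 U=1 S=0
  [2] read 0x1C idx=1: raw=0x20007 flags P=1 W=1 U=1 S=0
  ⇒ phys 0x20E3C  [3 reads]

Access #0 fault: NONE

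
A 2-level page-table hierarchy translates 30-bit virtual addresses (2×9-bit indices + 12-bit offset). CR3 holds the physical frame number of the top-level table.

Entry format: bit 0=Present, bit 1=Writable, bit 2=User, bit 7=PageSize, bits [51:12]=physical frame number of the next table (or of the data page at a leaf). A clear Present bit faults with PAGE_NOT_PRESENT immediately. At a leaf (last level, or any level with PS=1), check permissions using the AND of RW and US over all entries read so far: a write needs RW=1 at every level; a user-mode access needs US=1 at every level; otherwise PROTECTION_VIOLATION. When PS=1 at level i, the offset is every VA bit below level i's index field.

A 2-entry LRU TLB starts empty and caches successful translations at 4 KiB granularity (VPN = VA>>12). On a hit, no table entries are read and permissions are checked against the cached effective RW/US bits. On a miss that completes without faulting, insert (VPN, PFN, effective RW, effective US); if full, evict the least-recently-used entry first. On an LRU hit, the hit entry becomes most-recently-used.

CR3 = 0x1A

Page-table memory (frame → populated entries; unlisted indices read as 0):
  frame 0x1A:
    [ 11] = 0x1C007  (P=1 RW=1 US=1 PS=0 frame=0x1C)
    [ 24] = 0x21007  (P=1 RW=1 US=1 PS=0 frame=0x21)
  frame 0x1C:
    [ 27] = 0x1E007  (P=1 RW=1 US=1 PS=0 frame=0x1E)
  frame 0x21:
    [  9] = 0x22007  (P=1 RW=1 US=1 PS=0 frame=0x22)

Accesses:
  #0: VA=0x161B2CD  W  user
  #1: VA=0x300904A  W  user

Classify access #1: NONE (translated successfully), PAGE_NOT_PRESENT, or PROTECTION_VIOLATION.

Trace:
#0 VA=0x161B2CD (w,user):
  L0 @0x1A[11] → 0x1C007  P=1,RW=1,US=1,PS=0
  L1 @0x1C[27] → 0x1E007  P=1,RW=1,US=1,PS=0
  ✓ 0x1E2CD  — 2 lookups
#1 VA=0x300904A (w,user):
  L0 @0x1A[24] → 0x21007  P=1,RW=1,US=1,PS=0
  L1 @0x21[9] → 0x22007  P=1,RW=1,US=1,PS=0
  ✓ 0x2204A  — 2 lookups

Access #1 fault: NONE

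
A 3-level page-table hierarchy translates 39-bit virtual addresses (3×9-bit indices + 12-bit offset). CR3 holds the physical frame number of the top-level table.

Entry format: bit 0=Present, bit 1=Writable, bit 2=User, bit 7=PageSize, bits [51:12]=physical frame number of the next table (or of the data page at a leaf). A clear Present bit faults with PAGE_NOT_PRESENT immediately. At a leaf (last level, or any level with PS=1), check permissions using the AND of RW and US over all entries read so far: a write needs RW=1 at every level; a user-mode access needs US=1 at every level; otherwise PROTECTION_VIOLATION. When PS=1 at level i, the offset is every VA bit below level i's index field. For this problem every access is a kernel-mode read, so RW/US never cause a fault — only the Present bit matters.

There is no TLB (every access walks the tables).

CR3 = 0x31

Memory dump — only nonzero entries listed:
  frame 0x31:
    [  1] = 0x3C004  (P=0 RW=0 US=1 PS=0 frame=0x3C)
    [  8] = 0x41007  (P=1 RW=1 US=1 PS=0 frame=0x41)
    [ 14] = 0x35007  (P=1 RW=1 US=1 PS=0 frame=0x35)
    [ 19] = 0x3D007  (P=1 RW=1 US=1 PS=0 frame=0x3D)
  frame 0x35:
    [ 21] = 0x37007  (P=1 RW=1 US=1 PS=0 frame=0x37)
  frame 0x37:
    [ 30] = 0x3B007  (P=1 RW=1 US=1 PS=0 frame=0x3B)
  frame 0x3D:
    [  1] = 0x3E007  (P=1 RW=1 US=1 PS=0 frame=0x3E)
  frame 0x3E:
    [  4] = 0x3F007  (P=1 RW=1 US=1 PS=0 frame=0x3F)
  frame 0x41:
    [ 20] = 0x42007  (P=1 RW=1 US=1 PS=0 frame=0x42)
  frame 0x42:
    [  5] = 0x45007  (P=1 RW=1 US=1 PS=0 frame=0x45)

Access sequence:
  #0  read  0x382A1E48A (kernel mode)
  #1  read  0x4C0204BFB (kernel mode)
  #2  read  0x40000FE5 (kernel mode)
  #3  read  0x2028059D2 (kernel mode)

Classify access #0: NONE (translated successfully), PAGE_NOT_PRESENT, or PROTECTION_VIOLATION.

Walk each access:
#0 VA=0x382A1E48A (r,kernel):
  [0] read 0x31 idx=14: raw=0x35007 flags P=1 W=1 U=1 S=0
  [1] read 0x35 idx=21: raw=0x37007 flags P=1 W=1 U=1 S=0
  [2] read 0x37 idx=30: raw=0x3B007 flags P=1 W=1 U=1 S=0
  → PA=0x3B48A  (3 entries read)
#1 VA=0x4C0204BFB (r,kernel):
  [0] read 0x31 idx=19: raw=0x3D007 flags P=1 W=1 U=1 S=0
  [1] read 0x3D idx=1: raw=0x3E007 flags P=1 W=1 U=1 S=0
  [2] read 0x3E idx=4: raw=0x3F007 flags P=1 W=1 U=1 S=0
  → PA=0x3FBFB  (3 entries read)
#2 VA=0x40000FE5 (r,kernel):
  [0] read 0x31 idx=1: raw=0x3C004 flags P=0 W=0 U=1 S=0
  ⇒ fault: PAGE_NOT_PRESENT  — 1 lookups
#3 VA=0x2028059D2 (r,kernel):
  [0] read 0x31 idx=8: raw=0x41007 flags P=1 W=1 U=1 S=0
  [1] read 0x41 idx=20: raw=0x42007 flags P=1 W=1 U=1 S=0
  [2] read 0x42 idx=5: raw=0x45007 flags P=1 W=1 U=1 S=0
  → PA=0x459D2  (3 entries read)

Access #0 fault: NONE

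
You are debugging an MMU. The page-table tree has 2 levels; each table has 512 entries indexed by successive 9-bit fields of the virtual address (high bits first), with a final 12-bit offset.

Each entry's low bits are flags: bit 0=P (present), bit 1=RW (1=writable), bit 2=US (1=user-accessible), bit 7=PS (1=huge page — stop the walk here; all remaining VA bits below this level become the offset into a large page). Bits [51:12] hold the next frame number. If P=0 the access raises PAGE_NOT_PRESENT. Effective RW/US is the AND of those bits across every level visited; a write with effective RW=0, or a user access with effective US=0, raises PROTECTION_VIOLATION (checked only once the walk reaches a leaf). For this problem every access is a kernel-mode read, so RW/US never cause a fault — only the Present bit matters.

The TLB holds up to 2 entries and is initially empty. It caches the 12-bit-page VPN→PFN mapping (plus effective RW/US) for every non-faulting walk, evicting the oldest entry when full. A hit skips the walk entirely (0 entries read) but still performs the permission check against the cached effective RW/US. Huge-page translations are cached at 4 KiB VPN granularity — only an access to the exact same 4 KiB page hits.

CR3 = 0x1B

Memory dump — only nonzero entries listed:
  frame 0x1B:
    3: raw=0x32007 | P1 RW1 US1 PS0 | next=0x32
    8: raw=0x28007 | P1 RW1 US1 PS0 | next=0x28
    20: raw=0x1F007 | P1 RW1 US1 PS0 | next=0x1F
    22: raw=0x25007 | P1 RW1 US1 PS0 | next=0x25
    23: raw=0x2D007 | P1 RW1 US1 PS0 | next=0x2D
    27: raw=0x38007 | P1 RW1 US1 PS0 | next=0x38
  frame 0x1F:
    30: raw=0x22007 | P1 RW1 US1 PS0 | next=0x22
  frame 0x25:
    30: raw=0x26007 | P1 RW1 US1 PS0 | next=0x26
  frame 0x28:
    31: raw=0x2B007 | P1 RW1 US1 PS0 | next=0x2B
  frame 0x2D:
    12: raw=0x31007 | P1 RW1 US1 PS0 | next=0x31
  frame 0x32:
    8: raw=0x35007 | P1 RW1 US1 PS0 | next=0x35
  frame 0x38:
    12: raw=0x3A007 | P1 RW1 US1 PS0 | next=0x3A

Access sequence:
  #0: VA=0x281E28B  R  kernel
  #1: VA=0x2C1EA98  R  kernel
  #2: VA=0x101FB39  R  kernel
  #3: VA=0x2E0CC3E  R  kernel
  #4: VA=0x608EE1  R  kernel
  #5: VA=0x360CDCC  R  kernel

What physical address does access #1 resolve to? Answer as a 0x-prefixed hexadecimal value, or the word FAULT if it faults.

Per-access translation:
#0 VA=0x281E28B (r,kernel):
  L0: frame=0x1B idx=20 entry=0x1F007 [P=1 RW=1 US=1 PS=0]
  L1: frame=0x1F idx=30 entry=0x22007 [P=1 RW=1 US=1 PS=0]
  ✓ 0x2228B  — 2 lookups
#1 VA=0x2C1EA98 (r,kernel):
  L0: frame=0x1B idx=22 entry=0x25007 [P=1 RW=1 US=1 PS=0]
  L1: frame=0x25 idx=30 entry=0x26007 [P=1 RW=1 US=1 PS=0]
  ✓ 0x26A98  — 2 lookups
#2 VA=0x101FB39 (r,kernel):
  L0: frame=0x1B idx=8 entry=0x28007 [P=1 RW=1 US=1 PS=0]
  L1: frame=0x28 idx=31 entry=0x2B007 [P=1 RW=1 US=1 PS=0]
  ✓ 0x2BB39  — 2 lookups
#3 VA=0x2E0CC3E (r,kernel):
  L0: frame=0x1B idx=23 entry=0x2D007 [P=1 RW=1 US=1 PS=0]
  L1: frame=0x2D idx=12 entry=0x31007 [P=1 RW=1 US=1 PS=0]
  ✓ 0x31C3E  — 2 lookups
#4 VA=0x608EE1 (r,kernel):
  L0: frame=0x1B idx=3 entry=0x32007 [P=1 RW=1 US=1 PS=0]
  L1: frame=0x32 idx=8 entry=0x35007 [P=1 RW=1 US=1 PS=0]
  ✓ 0x35EE1  — 2 lookups
#5 VA=0x360CDCC (r,kernel):
  L0: frame=0x1B idx=27 entry=0x38007 [P=1 RW=1 US=1 PS=0]
  L1: frame=0x38 idx=12 entry=0x3A007 [P=1 RW=1 US=1 PS=0]
  ✓ 0x3ADCC  — 2 lookups

Access #1 PA: 0x26A98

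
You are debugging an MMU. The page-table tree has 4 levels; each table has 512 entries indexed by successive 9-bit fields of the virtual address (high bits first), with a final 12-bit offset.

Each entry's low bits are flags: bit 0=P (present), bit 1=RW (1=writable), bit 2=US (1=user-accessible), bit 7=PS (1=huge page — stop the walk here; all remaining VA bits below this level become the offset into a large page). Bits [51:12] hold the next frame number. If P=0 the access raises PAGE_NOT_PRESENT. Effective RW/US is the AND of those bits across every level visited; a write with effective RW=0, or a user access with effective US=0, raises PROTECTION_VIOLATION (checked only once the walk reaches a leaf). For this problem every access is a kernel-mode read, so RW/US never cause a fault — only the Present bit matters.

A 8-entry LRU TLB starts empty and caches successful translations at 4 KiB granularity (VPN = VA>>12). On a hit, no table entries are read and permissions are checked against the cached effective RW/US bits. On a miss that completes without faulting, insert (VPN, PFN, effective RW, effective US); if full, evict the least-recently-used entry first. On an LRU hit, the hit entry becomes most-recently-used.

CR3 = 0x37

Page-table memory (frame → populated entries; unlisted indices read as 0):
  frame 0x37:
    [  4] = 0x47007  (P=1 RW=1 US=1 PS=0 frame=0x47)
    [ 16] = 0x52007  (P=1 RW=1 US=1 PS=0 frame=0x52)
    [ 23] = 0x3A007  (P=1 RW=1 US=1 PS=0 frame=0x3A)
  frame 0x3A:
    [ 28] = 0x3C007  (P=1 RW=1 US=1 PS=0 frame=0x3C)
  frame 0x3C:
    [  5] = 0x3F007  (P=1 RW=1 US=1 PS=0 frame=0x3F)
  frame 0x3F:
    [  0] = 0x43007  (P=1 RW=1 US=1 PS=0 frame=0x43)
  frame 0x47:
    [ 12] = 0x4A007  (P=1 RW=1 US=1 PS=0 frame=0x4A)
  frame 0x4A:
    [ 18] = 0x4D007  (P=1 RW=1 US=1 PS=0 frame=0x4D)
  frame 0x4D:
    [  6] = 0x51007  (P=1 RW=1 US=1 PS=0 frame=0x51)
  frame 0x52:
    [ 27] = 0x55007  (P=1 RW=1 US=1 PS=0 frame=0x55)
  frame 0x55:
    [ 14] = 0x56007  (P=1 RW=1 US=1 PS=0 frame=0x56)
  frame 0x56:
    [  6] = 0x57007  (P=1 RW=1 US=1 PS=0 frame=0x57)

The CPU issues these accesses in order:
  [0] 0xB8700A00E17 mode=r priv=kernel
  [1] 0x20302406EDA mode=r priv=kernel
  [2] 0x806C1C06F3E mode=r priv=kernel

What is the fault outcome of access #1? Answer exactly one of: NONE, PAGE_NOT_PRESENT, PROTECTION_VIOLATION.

Trace:
#0 VA=0xB8700A00E17 (r,kernel):
  L0 @0x37[23] → 0x3A007  P=1,RW=1,US=1,PS=0
  L1 @0x3A[28] → 0x3C007  P=1,RW=1,US=1,PS=0
  L2 @0x3C[5] → 0x3F007  P=1,RW=1,US=1,PS=0
  L3 @0x3F[0] → 0x43007  P=1,RW=1,US=1,PS=0
  ⇒ phys 0x43E17  [4 reads]
#1 VA=0x20302406EDA (r,kernel):
  L0 @0x37[4] → 0x47007  P=1,RW=1,US=1,PS=0
  L1 @0x47[12] → 0x4A007  P=1,RW=1,US=1,PS=0
  L2 @0x4A[18] → 0x4D007  P=1,RW=1,US=1,PS=0
  L3 @0x4D[6] → 0x51007  P=1,RW=1,US=1,PS=0
  ⇒ phys 0x51EDA  [4 reads]
#2 VA=0x806C1C06F3E (r,kernel):
  L0 @0x37[16] → 0x52007  P=1,RW=1,US=1,PS=0
  L1 @0x52[27] → 0x55007  P=1,RW=1,US=1,PS=0
  L2 @0x55[14] → 0x56007  P=1,RW=1,US=1,PS=0
  L3 @0x56[6] → 0x57007  P=1,RW=1,US=1,PS=0
  ⇒ phys 0x57F3E  [4 reads]

Access #1 fault: NONE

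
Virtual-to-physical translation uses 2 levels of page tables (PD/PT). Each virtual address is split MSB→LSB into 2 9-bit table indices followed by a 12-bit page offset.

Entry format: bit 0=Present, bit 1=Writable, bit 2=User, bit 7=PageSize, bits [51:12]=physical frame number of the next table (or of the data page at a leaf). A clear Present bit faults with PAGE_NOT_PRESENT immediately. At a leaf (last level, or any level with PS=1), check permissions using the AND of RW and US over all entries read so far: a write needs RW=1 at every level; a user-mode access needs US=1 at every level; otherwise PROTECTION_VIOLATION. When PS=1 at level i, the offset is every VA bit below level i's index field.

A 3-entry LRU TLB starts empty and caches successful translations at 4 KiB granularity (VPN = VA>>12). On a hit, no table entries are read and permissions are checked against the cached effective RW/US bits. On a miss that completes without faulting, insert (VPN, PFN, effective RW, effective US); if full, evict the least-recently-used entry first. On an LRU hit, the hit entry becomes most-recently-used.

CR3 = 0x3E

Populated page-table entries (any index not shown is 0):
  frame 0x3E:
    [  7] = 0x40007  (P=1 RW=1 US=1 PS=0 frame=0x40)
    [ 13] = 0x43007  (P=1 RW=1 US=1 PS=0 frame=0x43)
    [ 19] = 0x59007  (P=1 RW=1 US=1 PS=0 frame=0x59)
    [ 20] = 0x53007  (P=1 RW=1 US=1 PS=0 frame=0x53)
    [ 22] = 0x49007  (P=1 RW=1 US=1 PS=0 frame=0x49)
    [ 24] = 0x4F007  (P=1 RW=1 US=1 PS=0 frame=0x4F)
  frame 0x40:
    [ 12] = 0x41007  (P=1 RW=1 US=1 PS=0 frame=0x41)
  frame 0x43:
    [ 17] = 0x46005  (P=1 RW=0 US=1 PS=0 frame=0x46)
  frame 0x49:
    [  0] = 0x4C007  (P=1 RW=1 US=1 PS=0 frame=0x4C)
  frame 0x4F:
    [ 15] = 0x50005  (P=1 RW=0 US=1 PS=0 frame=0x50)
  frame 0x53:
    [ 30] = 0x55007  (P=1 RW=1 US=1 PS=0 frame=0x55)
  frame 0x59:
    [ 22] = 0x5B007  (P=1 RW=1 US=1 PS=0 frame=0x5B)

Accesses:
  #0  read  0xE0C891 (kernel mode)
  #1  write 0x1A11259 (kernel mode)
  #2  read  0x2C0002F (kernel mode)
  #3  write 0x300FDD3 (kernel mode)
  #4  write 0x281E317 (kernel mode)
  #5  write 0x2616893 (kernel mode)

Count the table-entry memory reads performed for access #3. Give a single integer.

Per-access translation:
#0 VA=0xE0C891 (r,kernel):
  lvl0: tbl 0x3E, slot 7 ⇒ 0x40007 (P1/RW1/US1/PS0)
  lvl1: tbl 0x40, slot 12 ⇒ 0x41007 (P1/RW1/US1/PS0)
  ⇒ phys 0x41891  [2 reads]
#1 VA=0x1A11259 (w,kernel):
  lvl0: tbl 0x3E, slot 13 ⇒ 0x43007 (P1/RW1/US1/PS0)
  lvl1: tbl 0x43, slot 17 ⇒ 0x46005 (P1/RW0/US1/PS0)
  → PROTECTION_VIOLATION  (2 entries read)
#2 VA=0x2C0002F (r,kernel):
  lvl0: tbl 0x3E, slot 22 ⇒ 0x49007 (P1/RW1/US1/PS0)
  lvl1: tbl 0x49, slot 0 ⇒ 0x4C007 (P1/RW1/US1/PS0)
  ⇒ phys 0x4C02F  [2 reads]
#3 VA=0x300FDD3 (w,kernel):
  lvl0: tbl 0x3E, slot 24 ⇒ 0x4F007 (P1/RW1/US1/PS0)
  lvl1: tbl 0x4F, slot 15 ⇒ 0x50005 (P1/RW0/US1/PS0)
  → PROTECTION_VIOLATION  (2 entries read)
#4 VA=0x281E317 (w,kernel):
  lvl0: tbl 0x3E, slot 20 ⇒ 0x53007 (P1/RW1/US1/PS0)
  lvl1: tbl 0x53, slot 30 ⇒ 0x55007 (P1/RW1/US1/PS0)
  ⇒ phys 0x55317  [2 reads]
#5 VA=0x2616893 (w,kernel):
  lvl0: tbl 0x3E, slot 19 ⇒ 0x59007 (P1/RW1/US1/PS0)
  lvl1: tbl 0x59, slot 22 ⇒ 0x5B007 (P1/RW1/US1/PS0)
  ⇒ phys 0x5B893  [2 reads]

Entries read for #3: 2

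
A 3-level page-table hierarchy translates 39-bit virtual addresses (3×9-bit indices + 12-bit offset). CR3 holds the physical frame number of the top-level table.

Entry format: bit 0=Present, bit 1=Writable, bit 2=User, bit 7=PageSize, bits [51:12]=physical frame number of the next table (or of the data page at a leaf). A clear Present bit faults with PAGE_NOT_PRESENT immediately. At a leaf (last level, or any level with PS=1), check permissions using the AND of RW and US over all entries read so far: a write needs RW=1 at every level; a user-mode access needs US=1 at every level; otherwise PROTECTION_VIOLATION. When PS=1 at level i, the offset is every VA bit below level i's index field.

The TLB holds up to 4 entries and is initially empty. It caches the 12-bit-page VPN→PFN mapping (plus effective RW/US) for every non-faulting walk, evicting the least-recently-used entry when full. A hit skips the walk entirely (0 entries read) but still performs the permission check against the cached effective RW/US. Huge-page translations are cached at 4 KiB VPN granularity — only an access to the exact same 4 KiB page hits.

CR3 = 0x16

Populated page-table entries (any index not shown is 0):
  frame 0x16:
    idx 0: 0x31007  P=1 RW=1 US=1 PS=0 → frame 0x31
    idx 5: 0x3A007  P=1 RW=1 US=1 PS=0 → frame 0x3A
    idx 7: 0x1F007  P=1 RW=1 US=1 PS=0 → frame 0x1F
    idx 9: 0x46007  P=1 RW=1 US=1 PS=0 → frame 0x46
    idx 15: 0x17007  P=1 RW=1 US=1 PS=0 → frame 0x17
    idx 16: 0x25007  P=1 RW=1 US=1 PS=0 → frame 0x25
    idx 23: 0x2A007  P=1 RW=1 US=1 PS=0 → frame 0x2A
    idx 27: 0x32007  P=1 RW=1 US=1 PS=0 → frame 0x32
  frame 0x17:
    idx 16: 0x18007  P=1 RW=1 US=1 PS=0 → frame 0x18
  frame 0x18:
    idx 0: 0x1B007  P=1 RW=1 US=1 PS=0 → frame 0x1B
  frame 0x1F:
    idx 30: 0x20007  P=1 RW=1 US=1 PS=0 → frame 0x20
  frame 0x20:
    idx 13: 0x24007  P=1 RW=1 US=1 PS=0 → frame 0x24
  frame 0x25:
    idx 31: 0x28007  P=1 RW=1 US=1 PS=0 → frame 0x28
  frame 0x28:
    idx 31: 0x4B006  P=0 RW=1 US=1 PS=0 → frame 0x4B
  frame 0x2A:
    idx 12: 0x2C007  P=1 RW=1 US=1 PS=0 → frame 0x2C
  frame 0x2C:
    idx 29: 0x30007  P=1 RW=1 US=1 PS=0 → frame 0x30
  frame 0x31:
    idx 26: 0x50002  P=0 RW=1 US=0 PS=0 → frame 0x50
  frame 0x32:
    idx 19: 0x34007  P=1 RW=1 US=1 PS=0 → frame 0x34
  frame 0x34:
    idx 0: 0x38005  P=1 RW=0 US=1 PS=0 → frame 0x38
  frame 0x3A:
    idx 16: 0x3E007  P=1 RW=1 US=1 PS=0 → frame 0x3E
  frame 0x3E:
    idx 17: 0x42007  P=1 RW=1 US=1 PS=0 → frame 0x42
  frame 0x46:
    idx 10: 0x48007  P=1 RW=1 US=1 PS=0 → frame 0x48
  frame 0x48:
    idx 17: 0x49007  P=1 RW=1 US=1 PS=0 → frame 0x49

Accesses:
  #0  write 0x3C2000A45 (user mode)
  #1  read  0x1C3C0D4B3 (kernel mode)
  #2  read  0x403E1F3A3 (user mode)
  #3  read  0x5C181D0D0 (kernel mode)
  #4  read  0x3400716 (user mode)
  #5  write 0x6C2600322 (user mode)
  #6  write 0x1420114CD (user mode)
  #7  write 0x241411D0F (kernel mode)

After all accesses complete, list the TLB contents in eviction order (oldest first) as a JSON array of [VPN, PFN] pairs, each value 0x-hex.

Trace:
#0 VA=0x3C2000A45 (w,user):
  lvl0: tbl 0x16, slot 15 ⇒ 0x17007 (P1/RW1/US1/PS0)
  lvl1: tbl 0x17, slot 16 ⇒ 0x18007 (P1/RW1/US1/PS0)
  lvl2: tbl 0x18, slot 0 ⇒ 0x1B007 (P1/RW1/US1/PS0)
  → PA=0x1BA45  (3 entries read)
#1 VA=0x1C3C0D4B3 (r,kernel):
  lvl0: tbl 0x16, slot 7 ⇒ 0x1F007 (P1/RW1/US1/PS0)
  lvl1: tbl 0x1F, slot 30 ⇒ 0x20007 (P1/RW1/US1/PS0)
  lvl2: tbl 0x20, slot 13 ⇒ 0x24007 (P1/RW1/US1/PS0)
  → PA=0x244B3  (3 entries read)
#2 VA=0x403E1F3A3 (r,user):
  lvl0: tbl 0x16, slot 16 ⇒ 0x25007 (P1/RW1/US1/PS0)
  lvl1: tbl 0x25, slot 31 ⇒ 0x28007 (P1/RW1/US1/PS0)
  lvl2: tbl 0x28, slot 31 ⇒ 0x4B006 (P0/RW1/US1/PS0)
  → PAGE_NOT_PRESENT  (3 entries read)
#3 VA=0x5C181D0D0 (r,kernel):
  lvl0: tbl 0x16, slot 23 ⇒ 0x2A007 (P1/RW1/US1/PS0)
  lvl1: tbl 0x2A, slot 12 ⇒ 0x2C007 (P1/RW1/US1/PS0)
  lvl2: tbl 0x2C, slot 29 ⇒ 0x30007 (P1/RW1/US1/PS0)
  → PA=0x300D0  (3 entries read)
#4 VA=0x3400716 (r,user):
  lvl0: tbl 0x16, slot 0 ⇒ 0x31007 (P1/RW1/US1/PS0)
  lvl1: tbl 0x31, slot 26 ⇒ 0x50002 (P0/RW1/US0/PS0)
  → PAGE_NOT_PRESENT  (2 entries read)
#5 VA=0x6C2600322 (w,user):
  lvl0: tbl 0x16, slot 27 ⇒ 0x32007 (P1/RW1/US1/PS0)
  lvl1: tbl 0x32, slot 19 ⇒ 0x34007 (P1/RW1/US1/PS0)
  lvl2: tbl 0x34, slot 0 ⇒ 0x38005 (P1/RW0/US1/PS0)
  → PROTECTION_VIOLATION  (3 entries read)
#6 VA=0x1420114CD (w,user):
  lvl0: tbl 0x16, slot 5 ⇒ 0x3A007 (P1/RW1/US1/PS0)
  lvl1: tbl 0x3A, slot 16 ⇒ 0x3E007 (P1/RW1/US1/PS0)
  lvl2: tbl 0x3E, slot 17 ⇒ 0x42007 (P1/RW1/US1/PS0)
  → PA=0x424CD  (3 entries read)
#7 VA=0x241411D0F (w,kernel):
  lvl0: tbl 0x16, slot 9 ⇒ 0x46007 (P1/RW1/US1/PS0)
  lvl1: tbl 0x46, slot 10 ⇒ 0x48007 (P1/RW1/US1/PS0)
  lvl2: tbl 0x48, slot 17 ⇒ 0x49007 (P1/RW1/US1/PS0)
  → PA=0x49D0F  (3 entries read)

TLB: [["0x1C3C0D", "0x24"], ["0x5C181D", "0x30"], ["0x142011", "0x42"], ["0x241411", "0x49"]]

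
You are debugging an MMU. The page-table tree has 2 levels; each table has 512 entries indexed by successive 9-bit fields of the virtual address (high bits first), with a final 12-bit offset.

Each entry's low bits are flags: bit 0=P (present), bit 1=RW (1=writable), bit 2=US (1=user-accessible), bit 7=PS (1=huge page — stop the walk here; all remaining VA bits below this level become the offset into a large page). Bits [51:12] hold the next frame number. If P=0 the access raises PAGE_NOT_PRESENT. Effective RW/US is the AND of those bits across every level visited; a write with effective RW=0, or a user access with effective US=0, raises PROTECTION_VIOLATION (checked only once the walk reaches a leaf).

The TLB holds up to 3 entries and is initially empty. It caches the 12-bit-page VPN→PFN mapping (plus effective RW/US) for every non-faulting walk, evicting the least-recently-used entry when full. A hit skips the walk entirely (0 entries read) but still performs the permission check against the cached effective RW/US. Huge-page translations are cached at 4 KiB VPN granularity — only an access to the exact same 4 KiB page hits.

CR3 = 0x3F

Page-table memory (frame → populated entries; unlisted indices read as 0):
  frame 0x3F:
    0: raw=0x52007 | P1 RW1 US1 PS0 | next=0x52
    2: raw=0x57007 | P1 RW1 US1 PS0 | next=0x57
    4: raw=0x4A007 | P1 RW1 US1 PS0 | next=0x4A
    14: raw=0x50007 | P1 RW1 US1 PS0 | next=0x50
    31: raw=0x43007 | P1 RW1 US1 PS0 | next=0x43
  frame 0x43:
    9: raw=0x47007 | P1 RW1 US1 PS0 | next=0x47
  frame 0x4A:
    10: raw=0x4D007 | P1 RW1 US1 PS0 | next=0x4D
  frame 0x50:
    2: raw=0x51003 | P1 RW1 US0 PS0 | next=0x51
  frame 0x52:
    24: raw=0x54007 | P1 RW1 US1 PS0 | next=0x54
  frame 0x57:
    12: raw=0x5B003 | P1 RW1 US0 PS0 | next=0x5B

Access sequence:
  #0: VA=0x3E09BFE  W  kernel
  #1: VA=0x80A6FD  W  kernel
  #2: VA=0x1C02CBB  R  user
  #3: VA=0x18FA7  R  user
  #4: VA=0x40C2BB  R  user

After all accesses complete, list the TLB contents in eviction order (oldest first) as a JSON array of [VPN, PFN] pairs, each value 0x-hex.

Trace:
#0 VA=0x3E09BFE (w,kernel):
  lvl0: tbl 0x3F, slot 31 ⇒ 0x43007 (P1/RW1/US1/PS0)
  lvl1: tbl 0x43, slot 9 ⇒ 0x47007 (P1/RW1/US1/PS0)
  → PA=0x47BFE  (2 entries read)
#1 VA=0x80A6FD (w,kernel):
  lvl0: tbl 0x3F, slot 4 ⇒ 0x4A007 (P1/RW1/US1/PS0)
  lvl1: tbl 0x4A, slot 10 ⇒ 0x4D007 (P1/RW1/US1/PS0)
  → PA=0x4D6FD  (2 entries read)
#2 VA=0x1C02CBB (r,user):
  lvl0: tbl 0x3F, slot 14 ⇒ 0x50007 (P1/RW1/US1/PS0)
  lvl1: tbl 0x50, slot 2 ⇒ 0x51003 (P1/RW1/US0/PS0)
  → PROTECTION_VIOLATION  (2 entries read)
#3 VA=0x18FA7 (r,user):
  lvl0: tbl 0x3F, slot 0 ⇒ 0x52007 (P1/RW1/US1/PS0)
  lvl1: tbl 0x52, slot 24 ⇒ 0x54007 (P1/RW1/US1/PS0)
  → PA=0x54FA7  (2 entries read)
#4 VA=0x40C2BB (r,user):
  lvl0: tbl 0x3F, slot 2 ⇒ 0x57007 (P1/RW1/US1/PS0)
  lvl1: tbl 0x57, slot 12 ⇒ 0x5B003 (P1/RW1/US0/PS0)
  → PROTECTION_VIOLATION  (2 entries read)

TLB: [["0x3E09", "0x47"], ["0x80A", "0x4D"], ["0x18", "0x54"]]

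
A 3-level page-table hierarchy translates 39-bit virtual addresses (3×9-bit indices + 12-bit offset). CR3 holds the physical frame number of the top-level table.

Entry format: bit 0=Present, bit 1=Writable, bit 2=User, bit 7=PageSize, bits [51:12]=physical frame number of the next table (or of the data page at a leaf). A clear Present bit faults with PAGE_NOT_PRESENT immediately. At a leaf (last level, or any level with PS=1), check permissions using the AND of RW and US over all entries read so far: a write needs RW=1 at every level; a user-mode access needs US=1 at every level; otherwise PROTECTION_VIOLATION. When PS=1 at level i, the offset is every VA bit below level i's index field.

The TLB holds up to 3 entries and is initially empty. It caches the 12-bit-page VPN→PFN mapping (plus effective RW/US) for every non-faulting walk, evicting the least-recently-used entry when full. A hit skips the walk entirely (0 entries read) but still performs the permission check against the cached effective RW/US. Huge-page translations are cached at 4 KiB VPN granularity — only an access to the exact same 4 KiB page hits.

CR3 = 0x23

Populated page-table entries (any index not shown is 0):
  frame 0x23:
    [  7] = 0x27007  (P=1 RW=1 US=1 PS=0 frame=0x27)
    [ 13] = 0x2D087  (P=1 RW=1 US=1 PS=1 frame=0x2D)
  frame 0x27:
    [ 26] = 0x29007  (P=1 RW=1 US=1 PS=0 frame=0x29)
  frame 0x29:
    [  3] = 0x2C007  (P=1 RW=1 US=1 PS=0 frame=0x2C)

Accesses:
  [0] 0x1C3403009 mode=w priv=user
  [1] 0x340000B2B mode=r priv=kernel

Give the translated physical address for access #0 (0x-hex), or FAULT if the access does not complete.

Trace:
#0 VA=0x1C3403009 (w,user):
  L0 @0x23[7] → 0x27007  P=1,RW=1,US=1,PS=0
  L1 @0x27[26] → 0x29007  P=1,RW=1,US=1,PS=0
  L2 @0x29[3] → 0x2C007  P=1,RW=1,US=1,PS=0
  ✓ 0x2C009  — 3 lookups
#1 VA=0x340000B2B (r,kernel):
  L0 @0x23[13] → 0x2D087  P=1,RW=1,US=1,PS=1
  ✓ 0x2DB2B (huge @L0)  — 1 lookups

Access #0 PA: 0x2C009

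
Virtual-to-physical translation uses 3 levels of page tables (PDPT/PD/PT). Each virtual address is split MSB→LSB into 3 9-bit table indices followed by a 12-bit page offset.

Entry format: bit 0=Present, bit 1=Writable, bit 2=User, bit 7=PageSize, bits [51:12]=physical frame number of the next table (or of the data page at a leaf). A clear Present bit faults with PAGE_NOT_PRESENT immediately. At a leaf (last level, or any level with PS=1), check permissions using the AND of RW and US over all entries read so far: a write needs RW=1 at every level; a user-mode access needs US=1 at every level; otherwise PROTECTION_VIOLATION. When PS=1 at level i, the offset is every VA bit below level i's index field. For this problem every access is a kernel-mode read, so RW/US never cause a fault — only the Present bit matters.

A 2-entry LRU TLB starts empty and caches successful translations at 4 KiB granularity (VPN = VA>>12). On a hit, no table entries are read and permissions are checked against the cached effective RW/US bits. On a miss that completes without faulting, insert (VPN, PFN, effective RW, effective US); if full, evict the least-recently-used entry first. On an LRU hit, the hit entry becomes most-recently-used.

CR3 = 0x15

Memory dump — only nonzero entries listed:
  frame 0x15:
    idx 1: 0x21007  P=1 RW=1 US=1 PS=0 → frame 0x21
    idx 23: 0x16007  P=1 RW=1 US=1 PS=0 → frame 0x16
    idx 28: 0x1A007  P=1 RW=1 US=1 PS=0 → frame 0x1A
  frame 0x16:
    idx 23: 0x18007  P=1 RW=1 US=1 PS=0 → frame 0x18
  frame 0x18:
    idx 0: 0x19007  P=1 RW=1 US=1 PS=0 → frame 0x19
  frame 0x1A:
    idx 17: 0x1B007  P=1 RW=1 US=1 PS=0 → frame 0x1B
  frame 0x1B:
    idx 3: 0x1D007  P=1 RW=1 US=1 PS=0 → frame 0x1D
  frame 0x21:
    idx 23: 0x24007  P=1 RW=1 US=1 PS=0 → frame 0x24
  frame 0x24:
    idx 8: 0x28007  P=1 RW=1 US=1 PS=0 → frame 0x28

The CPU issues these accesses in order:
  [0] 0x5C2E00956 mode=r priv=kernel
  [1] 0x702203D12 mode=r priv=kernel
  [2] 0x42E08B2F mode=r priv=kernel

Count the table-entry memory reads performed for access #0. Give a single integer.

Per-access translation:
#0 VA=0x5C2E00956 (r,kernel):
  L0 @0x15[23] → 0x16007  P=1,RW=1,US=1,PS=0
  L1 @0x16[23] → 0x18007  P=1,RW=1,US=1,PS=0
  L2 @0x18[0] → 0x19007  P=1,RW=1,US=1,PS=0
  → PA=0x19956  (3 entries read)
#1 VA=0x702203D12 (r,kernel):
  L0 @0x15[28] → 0x1A007  P=1,RW=1,US=1,PS=0
  L1 @0x1A[17] → 0x1B007  P=1,RW=1,US=1,PS=0
  L2 @0x1B[3] → 0x1D007  P=1,RW=1,US=1,PS=0
  → PA=0x1DD12  (3 entries read)
#2 VA=0x42E08B2F (r,kernel):
  L0 @0x15[1] → 0x21007  P=1,RW=1,US=1,PS=0
  L1 @0x21[23] → 0x24007  P=1,RW=1,US=1,PS=0
  L2 @0x24[8] → 0x28007  P=1,RW=1,US=1,PS=0
  → PA=0x28B2F  (3 entries read)

Entries read for #0: 3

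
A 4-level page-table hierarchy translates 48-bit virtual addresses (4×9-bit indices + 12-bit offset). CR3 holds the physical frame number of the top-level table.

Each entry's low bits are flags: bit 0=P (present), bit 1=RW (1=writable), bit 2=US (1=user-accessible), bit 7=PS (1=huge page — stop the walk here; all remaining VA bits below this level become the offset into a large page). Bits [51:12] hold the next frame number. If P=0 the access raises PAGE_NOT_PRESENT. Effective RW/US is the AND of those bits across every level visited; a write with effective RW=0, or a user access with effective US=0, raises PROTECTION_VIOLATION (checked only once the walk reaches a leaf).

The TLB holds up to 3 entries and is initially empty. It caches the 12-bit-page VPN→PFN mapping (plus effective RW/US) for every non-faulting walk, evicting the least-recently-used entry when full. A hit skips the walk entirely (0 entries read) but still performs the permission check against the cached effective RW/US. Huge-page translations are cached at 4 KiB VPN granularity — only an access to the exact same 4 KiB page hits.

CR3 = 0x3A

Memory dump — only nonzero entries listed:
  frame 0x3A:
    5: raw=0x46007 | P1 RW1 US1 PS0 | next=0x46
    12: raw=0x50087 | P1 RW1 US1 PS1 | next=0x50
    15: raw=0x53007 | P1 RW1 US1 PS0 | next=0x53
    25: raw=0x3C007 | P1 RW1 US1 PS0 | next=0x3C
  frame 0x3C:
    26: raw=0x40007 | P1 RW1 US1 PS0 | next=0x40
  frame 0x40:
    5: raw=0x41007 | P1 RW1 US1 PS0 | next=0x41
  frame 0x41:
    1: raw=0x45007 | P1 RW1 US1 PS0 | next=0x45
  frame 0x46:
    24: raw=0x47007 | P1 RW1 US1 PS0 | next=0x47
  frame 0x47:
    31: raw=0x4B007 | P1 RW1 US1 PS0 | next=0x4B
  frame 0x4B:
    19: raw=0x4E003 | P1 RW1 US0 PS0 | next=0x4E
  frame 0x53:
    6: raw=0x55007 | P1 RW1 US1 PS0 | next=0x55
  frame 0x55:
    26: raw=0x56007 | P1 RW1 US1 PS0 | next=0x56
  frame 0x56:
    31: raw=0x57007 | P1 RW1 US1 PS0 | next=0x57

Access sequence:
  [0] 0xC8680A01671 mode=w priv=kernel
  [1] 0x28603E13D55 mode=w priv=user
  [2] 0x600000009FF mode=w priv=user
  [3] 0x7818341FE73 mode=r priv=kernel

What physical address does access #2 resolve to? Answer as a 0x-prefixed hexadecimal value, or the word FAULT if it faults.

Per-access translation:
#0 VA=0xC8680A01671 (w,kernel):
  L0: frame=0x3A idx=25 entry=0x3C007 [P=1 RW=1 US=1 PS=0]
  L1: frame=0x3C idx=26 entry=0x40007 [P=1 RW=1 US=1 PS=0]
  L2: frame=0x40 idx=5 entry=0x41007 [P=1 RW=1 US=1 PS=0]
  L3: frame=0x41 idx=1 entry=0x45007 [P=1 RW=1 US=1 PS=0]
  ✓ 0x45671  — 4 lookups
#1 VA=0x28603E13D55 (w,user):
  L0: frame=0x3A idx=5 entry=0x46007 [P=1 RW=1 US=1 PS=0]
  L1: frame=0x46 idx=24 entry=0x47007 [P=1 RW=1 US=1 PS=0]
  L2: frame=0x47 idx=31 entry=0x4B007 [P=1 RW=1 US=1 PS=0]
  L3: frame=0x4B idx=19 entry=0x4E003 [P=1 RW=1 US=0 PS=0]
  ⇒ fault: PROTECTION_VIOLATION  — 4 lookups
#2 VA=0x600000009FF (w,user):
  L0: frame=0x3A idx=12 entry=0x50087 [P=1 RW=1 US=1 PS=1]
  ✓ 0x509FF (huge @L0)  — 1 lookups
#3 VA=0x7818341FE73 (r,kernel):
  L0: frame=0x3A idx=15 entry=0x53007 [P=1 RW=1 US=1 PS=0]
  L1: frame=0x53 idx=6 entry=0x55007 [P=1 RW=1 US=1 PS=0]
  L2: frame=0x55 idx=26 entry=0x56007 [P=1 RW=1 US=1 PS=0]
  L3: frame=0x56 idx=31 entry=0x57007 [P=1 RW=1 US=1 PS=0]
  ✓ 0x57E73  — 4 lookups

Access #2 PA: 0x509FF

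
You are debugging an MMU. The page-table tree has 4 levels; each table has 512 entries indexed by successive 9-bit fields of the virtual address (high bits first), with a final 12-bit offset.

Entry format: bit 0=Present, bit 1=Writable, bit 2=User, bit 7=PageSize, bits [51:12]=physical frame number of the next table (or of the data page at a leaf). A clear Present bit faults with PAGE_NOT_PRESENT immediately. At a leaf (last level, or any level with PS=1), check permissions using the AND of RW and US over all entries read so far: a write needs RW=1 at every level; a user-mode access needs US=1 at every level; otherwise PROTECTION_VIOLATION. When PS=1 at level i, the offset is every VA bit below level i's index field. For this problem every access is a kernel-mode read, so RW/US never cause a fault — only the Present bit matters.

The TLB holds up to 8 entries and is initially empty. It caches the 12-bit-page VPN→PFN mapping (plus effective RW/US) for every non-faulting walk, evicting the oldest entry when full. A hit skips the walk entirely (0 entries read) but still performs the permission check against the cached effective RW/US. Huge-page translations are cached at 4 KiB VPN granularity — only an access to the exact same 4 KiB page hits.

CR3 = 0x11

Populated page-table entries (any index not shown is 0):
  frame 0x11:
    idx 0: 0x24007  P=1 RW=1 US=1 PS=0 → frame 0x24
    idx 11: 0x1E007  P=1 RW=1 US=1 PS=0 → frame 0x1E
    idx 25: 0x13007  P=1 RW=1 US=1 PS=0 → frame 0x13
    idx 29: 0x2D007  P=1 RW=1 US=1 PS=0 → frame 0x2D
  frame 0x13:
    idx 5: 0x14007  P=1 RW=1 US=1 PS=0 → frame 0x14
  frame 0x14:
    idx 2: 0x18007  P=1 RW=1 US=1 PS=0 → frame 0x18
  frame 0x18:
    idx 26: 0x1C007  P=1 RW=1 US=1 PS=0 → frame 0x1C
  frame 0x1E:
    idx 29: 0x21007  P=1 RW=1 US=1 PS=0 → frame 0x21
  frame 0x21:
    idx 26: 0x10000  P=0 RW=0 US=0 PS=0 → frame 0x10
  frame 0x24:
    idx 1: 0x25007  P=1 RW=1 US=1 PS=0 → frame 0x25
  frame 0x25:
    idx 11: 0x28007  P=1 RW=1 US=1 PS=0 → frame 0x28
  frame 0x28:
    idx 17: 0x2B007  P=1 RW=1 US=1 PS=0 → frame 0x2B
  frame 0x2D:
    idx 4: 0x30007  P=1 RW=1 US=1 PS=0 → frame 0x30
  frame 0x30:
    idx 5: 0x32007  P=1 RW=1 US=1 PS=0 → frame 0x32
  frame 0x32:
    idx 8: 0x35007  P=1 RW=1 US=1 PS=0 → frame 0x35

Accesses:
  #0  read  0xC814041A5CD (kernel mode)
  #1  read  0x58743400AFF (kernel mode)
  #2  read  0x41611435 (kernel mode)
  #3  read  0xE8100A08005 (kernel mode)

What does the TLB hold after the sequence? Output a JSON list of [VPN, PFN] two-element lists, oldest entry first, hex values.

Trace:
#0 VA=0xC814041A5CD (r,kernel):
  lvl0: tbl 0x11, slot 25 ⇒ 0x13007 (P1/RW1/US1/PS0)
  lvl1: tbl 0x13, slot 5 ⇒ 0x14007 (P1/RW1/US1/PS0)
  lvl2: tbl 0x14, slot 2 ⇒ 0x18007 (P1/RW1/US1/PS0)
  lvl3: tbl 0x18, slot 26 ⇒ 0x1C007 (P1/RW1/US1/PS0)
  ⇒ phys 0x1C5CD  [4 reads]
#1 VA=0x58743400AFF (r,kernel):
  lvl0: tbl 0x11, slot 11 ⇒ 0x1E007 (P1/RW1/US1/PS0)
  lvl1: tbl 0x1E, slot 29 ⇒ 0x21007 (P1/RW1/US1/PS0)
  lvl2: tbl 0x21, slot 26 ⇒ 0x10000 (P0/RW0/US0/PS0)
  ✗ PAGE_NOT_PRESENT  [3 reads]
#2 VA=0x41611435 (r,kernel):
  lvl0: tbl 0x11, slot 0 ⇒ 0x24007 (P1/RW1/US1/PS0)
  lvl1: tbl 0x24, slot 1 ⇒ 0x25007 (P1/RW1/US1/PS0)
  lvl2: tbl 0x25, slot 11 ⇒ 0x28007 (P1/RW1/US1/PS0)
  lvl3: tbl 0x28, slot 17 ⇒ 0x2B007 (P1/RW1/US1/PS0)
  ⇒ phys 0x2B435  [4 reads]
#3 VA=0xE8100A08005 (r,kernel):
  lvl0: tbl 0x11, slot 29 ⇒ 0x2D007 (P1/RW1/US1/PS0)
  lvl1: tbl 0x2D, slot 4 ⇒ 0x30007 (P1/RW1/US1/PS0)
  lvl2: tbl 0x30, slot 5 ⇒ 0x32007 (P1/RW1/US1/PS0)
  lvl3: tbl 0x32, slot 8 ⇒ 0x35007 (P1/RW1/US1/PS0)
  ⇒ phys 0x35005  [4 reads]

TLB: [["0xC814041A", "0x1C"], ["0x41611", "0x2B"], ["0xE8100A08", "0x35"]]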